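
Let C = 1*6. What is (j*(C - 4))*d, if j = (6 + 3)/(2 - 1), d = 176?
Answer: 3168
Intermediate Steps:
C = 6
j = 9 (j = 9/1 = 9*1 = 9)
(j*(C - 4))*d = (9*(6 - 4))*176 = (9*2)*176 = 18*176 = 3168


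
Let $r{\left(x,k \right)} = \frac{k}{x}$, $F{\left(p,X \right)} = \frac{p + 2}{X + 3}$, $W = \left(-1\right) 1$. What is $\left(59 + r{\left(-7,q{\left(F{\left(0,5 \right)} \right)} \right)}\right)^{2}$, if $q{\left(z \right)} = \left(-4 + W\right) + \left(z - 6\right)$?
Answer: $\frac{2873025}{784} \approx 3664.6$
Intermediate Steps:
$W = -1$
$F{\left(p,X \right)} = \frac{2 + p}{3 + X}$
$q{\left(z \right)} = -11 + z$ ($q{\left(z \right)} = \left(-4 - 1\right) + \left(z - 6\right) = -5 + \left(z - 6\right) = -5 + \left(-6 + z\right) = -11 + z$)
$\left(59 + r{\left(-7,q{\left(F{\left(0,5 \right)} \right)} \right)}\right)^{2} = \left(59 + \frac{-11 + \frac{2 + 0}{3 + 5}}{-7}\right)^{2} = \left(59 + \left(-11 + \frac{1}{8} \cdot 2\right) \left(- \frac{1}{7}\right)\right)^{2} = \left(59 + \left(-11 + \frac{1}{4}\right) \left(- \frac{1}{7}\right)\right)^{2} = \left(59 - - \frac{43}{28}\right)^{2} = \left(59 + \frac{43}{28}\right)^{2} = \left(\frac{1695}{28}\right)^{2} = \frac{2873025}{784}$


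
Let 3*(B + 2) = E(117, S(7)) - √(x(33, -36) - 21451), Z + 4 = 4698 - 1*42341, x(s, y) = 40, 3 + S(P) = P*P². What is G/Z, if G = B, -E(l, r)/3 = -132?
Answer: -130/37647 + I*√2379/37647 ≈ -0.0034531 + 0.0012956*I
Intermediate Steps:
S(P) = -3 + P³ (S(P) = -3 + P*P² = -3 + P³)
E(l, r) = 396 (E(l, r) = -3*(-132) = 396)
Z = -37647 (Z = -4 + (4698 - 1*42341) = -4 + (4698 - 42341) = -4 - 37643 = -37647)
B = 130 - I*√2379 (B = -2 + (396 - √(40 - 21451))/3 = -2 + (396 - √(-21411))/3 = -2 + (396 - 3*I*√2379)/3 = -2 + (132 - I*√2379) = 130 - I*√2379 ≈ 130.0 - 48.775*I)
G = 130 - I*√2379 ≈ 130.0 - 48.775*I
G/Z = (130 - I*√2379)/(-37647) = (130 - I*√2379)*(-1/37647) = -130/37647 + I*√2379/37647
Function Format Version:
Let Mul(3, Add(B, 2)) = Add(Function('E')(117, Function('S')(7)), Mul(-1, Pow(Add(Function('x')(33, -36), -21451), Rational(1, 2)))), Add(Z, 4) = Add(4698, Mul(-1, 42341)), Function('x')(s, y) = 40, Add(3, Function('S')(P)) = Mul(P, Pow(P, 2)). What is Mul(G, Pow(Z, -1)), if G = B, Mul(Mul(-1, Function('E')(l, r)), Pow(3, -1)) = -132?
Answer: Add(Rational(-130, 37647), Mul(Rational(1, 37647), I, Pow(2379, Rational(1, 2)))) ≈ Add(-0.0034531, Mul(0.0012956, I))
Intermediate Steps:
Function('S')(P) = Add(-3, Pow(P, 3)) (Function('S')(P) = Add(-3, Mul(P, Pow(P, 2))) = Add(-3, Pow(P, 3)))
Function('E')(l, r) = 396 (Function('E')(l, r) = Mul(-3, -132) = 396)
Z = -37647 (Z = Add(-4, Add(4698, Mul(-1, 42341))) = Add(-4, Add(4698, -42341)) = Add(-4, -37643) = -37647)
B = Add(130, Mul(-1, I, Pow(2379, Rational(1, 2)))) (B = Add(-2, Mul(Rational(1, 3), Add(396, Mul(-1, Pow(Add(40, -21451), Rational(1, 2)))))) = Add(-2, Mul(Rational(1, 3), Add(396, Mul(-1, Pow(-21411, Rational(1, 2)))))) = Add(-2, Mul(Rational(1, 3), Add(396, Mul(-1, Mul(3, I, Pow(2379, Rational(1, 2))))))) = Add(-2, Mul(Rational(1, 3), Add(396, Mul(-3, I, Pow(2379, Rational(1, 2)))))) = Add(-2, Add(132, Mul(-1, I, Pow(2379, Rational(1, 2))))) = Add(130, Mul(-1, I, Pow(2379, Rational(1, 2)))) ≈ Add(130.00, Mul(-48.775, I)))
G = Add(130, Mul(-1, I, Pow(2379, Rational(1, 2)))) ≈ Add(130.00, Mul(-48.775, I))
Mul(G, Pow(Z, -1)) = Mul(Add(130, Mul(-1, I, Pow(2379, Rational(1, 2)))), Pow(-37647, -1)) = Mul(Add(130, Mul(-1, I, Pow(2379, Rational(1, 2)))), Rational(-1, 37647)) = Add(Rational(-130, 37647), Mul(Rational(1, 37647), I, Pow(2379, Rational(1, 2))))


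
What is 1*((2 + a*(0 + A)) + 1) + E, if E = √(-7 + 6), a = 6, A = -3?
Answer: -15 + I ≈ -15.0 + 1.0*I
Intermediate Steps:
E = I (E = √(-1) = I ≈ 1.0*I)
1*((2 + a*(0 + A)) + 1) + E = 1*((2 + 6*(0 - 3)) + 1) + I = 1*((2 + 6*(-3)) + 1) + I = 1*((2 - 18) + 1) + I = 1*(-16 + 1) + I = 1*(-15) + I = -15 + I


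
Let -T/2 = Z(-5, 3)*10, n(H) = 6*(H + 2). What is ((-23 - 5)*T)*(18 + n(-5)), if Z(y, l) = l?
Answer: 0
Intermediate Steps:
n(H) = 12 + 6*H (n(H) = 6*(2 + H) = 12 + 6*H)
T = -60 (T = -6*10 = -2*30 = -60)
((-23 - 5)*T)*(18 + n(-5)) = ((-23 - 5)*(-60))*(18 + (12 + 6*(-5))) = (-28*(-60))*(18 + (12 - 30)) = 1680*(18 - 18) = 1680*0 = 0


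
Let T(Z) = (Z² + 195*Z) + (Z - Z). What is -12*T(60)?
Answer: -183600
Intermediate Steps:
T(Z) = Z² + 195*Z (T(Z) = (Z² + 195*Z) + 0 = Z² + 195*Z)
-12*T(60) = -720*(195 + 60) = -720*255 = -12*15300 = -183600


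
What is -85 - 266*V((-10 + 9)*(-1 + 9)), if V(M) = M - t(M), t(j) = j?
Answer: -85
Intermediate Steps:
V(M) = 0 (V(M) = M - M = 0)
-85 - 266*V((-10 + 9)*(-1 + 9)) = -85 - 266*0 = -85 + 0 = -85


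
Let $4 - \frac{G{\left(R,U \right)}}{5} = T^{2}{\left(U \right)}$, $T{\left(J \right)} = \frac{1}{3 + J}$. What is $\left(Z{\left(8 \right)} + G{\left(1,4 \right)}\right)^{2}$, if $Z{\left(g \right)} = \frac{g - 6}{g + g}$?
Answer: $\frac{61606801}{153664} \approx 400.92$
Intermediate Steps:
$Z{\left(g \right)} = \frac{-6 + g}{2 g}$
$G{\left(R,U \right)} = 20 - \frac{5}{\left(3 + U\right)^{2}}$ ($G{\left(R,U \right)} = 20 - 5 \left(\frac{1}{3 + U}\right)^{2} = 20 - \frac{5}{\left(3 + U\right)^{2}}$)
$\left(Z{\left(8 \right)} + G{\left(1,4 \right)}\right)^{2} = \left(\frac{-6 + 8}{2 \cdot 8} + \left(20 - \frac{5}{\left(3 + 4\right)^{2}}\right)\right)^{2} = \left(\frac{1}{2} \cdot \frac{1}{8} \cdot 2 + \left(20 - \frac{5}{49}\right)\right)^{2} = \left(\frac{1}{8} + \left(20 - \frac{5}{49}\right)\right)^{2} = \left(\frac{1}{8} + \frac{975}{49}\right)^{2} = \left(\frac{7849}{392}\right)^{2} = \frac{61606801}{153664}$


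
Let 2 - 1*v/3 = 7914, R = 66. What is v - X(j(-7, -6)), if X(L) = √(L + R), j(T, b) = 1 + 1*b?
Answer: -23736 - √61 ≈ -23744.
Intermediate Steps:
v = -23736 (v = 6 - 3*7914 = 6 - 23742 = -23736)
j(T, b) = 1 + b
X(L) = √(66 + L) (X(L) = √(L + 66) = √(66 + L))
v - X(j(-7, -6)) = -23736 - √(66 + (1 - 6)) = -23736 - √(66 - 5) = -23736 - √61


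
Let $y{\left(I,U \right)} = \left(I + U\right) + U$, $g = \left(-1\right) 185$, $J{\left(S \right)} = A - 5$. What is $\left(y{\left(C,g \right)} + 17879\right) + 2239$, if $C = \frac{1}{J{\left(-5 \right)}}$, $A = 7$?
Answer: $\frac{39497}{2} \approx 19749.0$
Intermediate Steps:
$J{\left(S \right)} = 2$ ($J{\left(S \right)} = 7 - 5 = 2$)
$g = -185$
$C = \frac{1}{2} \approx 0.5$
$y{\left(I,U \right)} = I + 2 U$
$\left(y{\left(C,g \right)} + 17879\right) + 2239 = \left(\left(\frac{1}{2} + 2 \left(-185\right)\right) + 17879\right) + 2239 = \left(\left(\frac{1}{2} - 370\right) + 17879\right) + 2239 = \left(- \frac{739}{2} + 17879\right) + 2239 = \frac{35019}{2} + 2239 = \frac{39497}{2}$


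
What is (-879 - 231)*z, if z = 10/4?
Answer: -2775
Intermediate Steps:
z = 5/2 (z = 10*(1/4) = 5/2 ≈ 2.5000)
(-879 - 231)*z = (-879 - 231)*(5/2) = -1110*5/2 = -2775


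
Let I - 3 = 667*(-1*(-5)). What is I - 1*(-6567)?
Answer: 9905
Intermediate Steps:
I = 3338 (I = 3 + 667*(-1*(-5)) = 3 + 667*5 = 3 + 3335 = 3338)
I - 1*(-6567) = 3338 - 1*(-6567) = 3338 + 6567 = 9905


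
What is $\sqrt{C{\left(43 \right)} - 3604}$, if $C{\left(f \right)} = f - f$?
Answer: $2 i \sqrt{901} \approx 60.033 i$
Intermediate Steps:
$C{\left(f \right)} = 0$
$\sqrt{C{\left(43 \right)} - 3604} = \sqrt{0 - 3604} = \sqrt{-3604} = 2 i \sqrt{901}$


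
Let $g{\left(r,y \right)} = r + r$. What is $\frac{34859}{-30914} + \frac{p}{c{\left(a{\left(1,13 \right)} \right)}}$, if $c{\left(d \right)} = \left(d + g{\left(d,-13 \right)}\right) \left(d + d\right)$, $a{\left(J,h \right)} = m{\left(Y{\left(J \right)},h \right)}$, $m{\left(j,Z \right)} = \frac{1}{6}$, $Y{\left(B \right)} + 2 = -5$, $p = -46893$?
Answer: $- \frac{8697936071}{30914} \approx -2.8136 \cdot 10^{5}$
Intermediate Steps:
$g{\left(r,y \right)} = 2 r$
$Y{\left(B \right)} = -7$ ($Y{\left(B \right)} = -2 - 5 = -7$)
$m{\left(j,Z \right)} = \frac{1}{6}$
$a{\left(J,h \right)} = \frac{1}{6}$
$c{\left(d \right)} = 6 d^{2}$ ($c{\left(d \right)} = \left(d + 2 d\right) \left(d + d\right) = 3 d 2 d = 6 d^{2}$)
$\frac{34859}{-30914} + \frac{p}{c{\left(a{\left(1,13 \right)} \right)}} = \frac{34859}{-30914} - \frac{46893}{6 \left(\frac{1}{6}\right)^{2}} = 34859 \left(- \frac{1}{30914}\right) - \frac{46893}{6 \cdot \frac{1}{36}} = - \frac{34859}{30914} - 46893 \frac{1}{\frac{1}{6}} = - \frac{34859}{30914} - 281358 = - \frac{8697936071}{30914}$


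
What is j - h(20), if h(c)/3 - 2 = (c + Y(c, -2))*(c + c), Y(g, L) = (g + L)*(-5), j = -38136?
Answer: -29742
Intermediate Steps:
Y(g, L) = -5*L - 5*g (Y(g, L) = (L + g)*(-5) = -5*L - 5*g)
h(c) = 6 + 6*c*(10 - 4*c) (h(c) = 6 + 3*((c + (-5*(-2) - 5*c))*(c + c)) = 6 + 3*((c + (10 - 5*c))*(2*c)) = 6 + 3*((10 - 4*c)*(2*c)) = 6 + 3*(2*c*(10 - 4*c)) = 6 + 6*c*(10 - 4*c))
j - h(20) = -38136 - (6 - 24*20² + 60*20) = -38136 - (6 - 24*400 + 1200) = -38136 - (6 - 9600 + 1200) = -38136 - 1*(-8394) = -38136 + 8394 = -29742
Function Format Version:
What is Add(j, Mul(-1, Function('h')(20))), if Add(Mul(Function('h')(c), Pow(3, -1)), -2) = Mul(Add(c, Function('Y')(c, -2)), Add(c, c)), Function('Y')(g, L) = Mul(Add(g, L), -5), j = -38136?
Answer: -29742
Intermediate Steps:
Function('Y')(g, L) = Add(Mul(-5, L), Mul(-5, g)) (Function('Y')(g, L) = Mul(Add(L, g), -5) = Add(Mul(-5, L), Mul(-5, g)))
Function('h')(c) = Add(6, Mul(6, c, Add(10, Mul(-4, c)))) (Function('h')(c) = Add(6, Mul(3, Mul(Add(c, Add(Mul(-5, -2), Mul(-5, c))), Add(c, c)))) = Add(6, Mul(3, Mul(Add(c, Add(10, Mul(-5, c))), Mul(2, c)))) = Add(6, Mul(3, Mul(Add(10, Mul(-4, c)), Mul(2, c)))) = Add(6, Mul(3, Mul(2, c, Add(10, Mul(-4, c))))) = Add(6, Mul(6, c, Add(10, Mul(-4, c)))))
Add(j, Mul(-1, Function('h')(20))) = Add(-38136, Mul(-1, Add(6, Mul(-24, Pow(20, 2)), Mul(60, 20)))) = Add(-38136, Mul(-1, Add(6, Mul(-24, 400), 1200))) = Add(-38136, Mul(-1, Add(6, -9600, 1200))) = Add(-38136, Mul(-1, -8394)) = Add(-38136, 8394) = -29742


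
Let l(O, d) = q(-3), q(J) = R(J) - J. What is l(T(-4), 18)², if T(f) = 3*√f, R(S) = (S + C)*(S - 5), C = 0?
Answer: 729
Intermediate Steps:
R(S) = S*(-5 + S) (R(S) = (S + 0)*(S - 5) = S*(-5 + S))
q(J) = -J + J*(-5 + J) (q(J) = J*(-5 + J) - J = -J + J*(-5 + J))
l(O, d) = 27 (l(O, d) = -3*(-6 - 3) = -3*(-9) = 27)
l(T(-4), 18)² = 27² = 729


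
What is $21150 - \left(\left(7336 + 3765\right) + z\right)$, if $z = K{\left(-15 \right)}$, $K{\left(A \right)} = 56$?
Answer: $9993$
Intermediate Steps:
$z = 56$
$21150 - \left(\left(7336 + 3765\right) + z\right) = 21150 - \left(\left(7336 + 3765\right) + 56\right) = 21150 - \left(11101 + 56\right) = 21150 - 11157 = 9993$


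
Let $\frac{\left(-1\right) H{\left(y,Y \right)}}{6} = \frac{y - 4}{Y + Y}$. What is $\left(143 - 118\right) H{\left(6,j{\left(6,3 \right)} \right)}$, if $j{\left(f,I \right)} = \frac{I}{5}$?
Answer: $-250$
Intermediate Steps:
$j{\left(f,I \right)} = \frac{I}{5}$ ($j{\left(f,I \right)} = I \frac{1}{5} = \frac{I}{5}$)
$H{\left(y,Y \right)} = - \frac{3 \left(-4 + y\right)}{Y}$ ($H{\left(y,Y \right)} = - 6 \frac{y - 4}{Y + Y} = - 6 \frac{-4 + y}{2 Y} = - \frac{3 \left(-4 + y\right)}{Y}$)
$\left(143 - 118\right) H{\left(6,j{\left(6,3 \right)} \right)} = \left(143 - 118\right) \frac{3 \left(4 - 6\right)}{\frac{1}{5} \cdot 3} = 25 \frac{3 \left(4 - 6\right)}{\frac{3}{5}} = 25 \cdot 3 \cdot \frac{5}{3} \left(-2\right) = 25 \left(-10\right) = -250$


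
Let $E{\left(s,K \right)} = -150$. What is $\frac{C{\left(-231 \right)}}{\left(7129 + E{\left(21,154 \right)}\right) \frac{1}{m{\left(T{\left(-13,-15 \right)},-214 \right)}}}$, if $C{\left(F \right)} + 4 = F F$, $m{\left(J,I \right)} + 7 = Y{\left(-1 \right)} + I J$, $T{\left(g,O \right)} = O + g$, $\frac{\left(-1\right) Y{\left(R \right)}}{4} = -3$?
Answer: $\frac{319981929}{6979} \approx 45849.0$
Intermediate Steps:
$Y{\left(R \right)} = 12$ ($Y{\left(R \right)} = \left(-4\right) \left(-3\right) = 12$)
$m{\left(J,I \right)} = 5 + I J$ ($m{\left(J,I \right)} = -7 + \left(12 + I J\right) = 5 + I J$)
$C{\left(F \right)} = -4 + F^{2}$ ($C{\left(F \right)} = -4 + F F = -4 + F^{2}$)
$\frac{C{\left(-231 \right)}}{\left(7129 + E{\left(21,154 \right)}\right) \frac{1}{m{\left(T{\left(-13,-15 \right)},-214 \right)}}} = \frac{-4 + \left(-231\right)^{2}}{\left(7129 - 150\right) \frac{1}{5 - 214 \left(-15 - 13\right)}} = \frac{-4 + 53361}{6979 \frac{1}{5 - -5992}} = \frac{53357}{6979 \frac{1}{5 + 5992}} = \frac{53357}{6979 \cdot \frac{1}{5997}} = \frac{53357}{\frac{6979}{5997}} = 53357 \cdot \frac{5997}{6979} = \frac{319981929}{6979}$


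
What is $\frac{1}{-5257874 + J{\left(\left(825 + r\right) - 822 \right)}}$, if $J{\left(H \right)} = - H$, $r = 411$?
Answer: $- \frac{1}{5258288} \approx -1.9018 \cdot 10^{-7}$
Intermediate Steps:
$\frac{1}{-5257874 + J{\left(\left(825 + r\right) - 822 \right)}} = \frac{1}{-5257874 - \left(\left(825 + 411\right) - 822\right)} = \frac{1}{-5257874 - \left(1236 - 822\right)} = \frac{1}{-5257874 - 414} = \frac{1}{-5258288} = - \frac{1}{5258288}$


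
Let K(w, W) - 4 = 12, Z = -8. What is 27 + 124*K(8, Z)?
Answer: 2011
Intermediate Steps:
K(w, W) = 16 (K(w, W) = 4 + 12 = 16)
27 + 124*K(8, Z) = 27 + 124*16 = 27 + 1984 = 2011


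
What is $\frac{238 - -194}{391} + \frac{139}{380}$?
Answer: $\frac{218509}{148580} \approx 1.4706$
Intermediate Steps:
$\frac{238 - -194}{391} + \frac{139}{380} = \left(238 + 194\right) \frac{1}{391} + 139 \cdot \frac{1}{380} = 432 \cdot \frac{1}{391} + \frac{139}{380} = \frac{432}{391} + \frac{139}{380} = \frac{218509}{148580}$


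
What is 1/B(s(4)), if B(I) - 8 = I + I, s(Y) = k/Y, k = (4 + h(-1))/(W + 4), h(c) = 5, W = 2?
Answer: 4/35 ≈ 0.11429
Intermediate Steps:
k = 3/2 (k = (4 + 5)/(2 + 4) = 9/6 = 9*(⅙) = 3/2 ≈ 1.5000)
s(Y) = 3/(2*Y)
B(I) = 8 + 2*I (B(I) = 8 + (I + I) = 8 + 2*I)
1/B(s(4)) = 1/(8 + 2*((3/2)/4)) = 1/(8 + 2*((3/2)*(¼))) = 1/(8 + 2*(3/8)) = 1/(8 + ¾) = 1/(35/4) = 4/35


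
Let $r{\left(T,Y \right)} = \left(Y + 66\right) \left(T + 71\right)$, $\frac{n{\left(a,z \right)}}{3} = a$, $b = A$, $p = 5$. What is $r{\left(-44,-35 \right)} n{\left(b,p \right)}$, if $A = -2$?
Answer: $-5022$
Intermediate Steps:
$b = -2$
$n{\left(a,z \right)} = 3 a$
$r{\left(T,Y \right)} = \left(66 + Y\right) \left(71 + T\right)$
$r{\left(-44,-35 \right)} n{\left(b,p \right)} = \left(4686 + 66 \left(-44\right) + 71 \left(-35\right) - -1540\right) 3 \left(-2\right) = \left(4686 - 2904 - 2485 + 1540\right) \left(-6\right) = 837 \left(-6\right) = -5022$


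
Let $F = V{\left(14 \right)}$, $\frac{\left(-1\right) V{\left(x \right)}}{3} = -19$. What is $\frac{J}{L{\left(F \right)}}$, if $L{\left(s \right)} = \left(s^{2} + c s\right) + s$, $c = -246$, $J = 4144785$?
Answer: $- \frac{1381595}{3572} \approx -386.78$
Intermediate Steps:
$V{\left(x \right)} = 57$ ($V{\left(x \right)} = \left(-3\right) \left(-19\right) = 57$)
$F = 57$
$L{\left(s \right)} = s^{2} - 245 s$ ($L{\left(s \right)} = \left(s^{2} - 246 s\right) + s = s^{2} - 245 s$)
$\frac{J}{L{\left(F \right)}} = \frac{4144785}{57 \left(-245 + 57\right)} = \frac{4144785}{57 \left(-188\right)} = \frac{4144785}{-10716} = 4144785 \left(- \frac{1}{10716}\right) = - \frac{1381595}{3572}$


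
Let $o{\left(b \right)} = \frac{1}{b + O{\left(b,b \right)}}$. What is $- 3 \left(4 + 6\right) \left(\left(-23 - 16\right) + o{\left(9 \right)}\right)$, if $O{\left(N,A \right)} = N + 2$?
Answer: $\frac{2337}{2} \approx 1168.5$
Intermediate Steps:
$O{\left(N,A \right)} = 2 + N$
$o{\left(b \right)} = \frac{1}{2 + 2 b}$ ($o{\left(b \right)} = \frac{1}{b + \left(2 + b\right)} = \frac{1}{2 + 2 b}$)
$- 3 \left(4 + 6\right) \left(\left(-23 - 16\right) + o{\left(9 \right)}\right) = - 3 \left(4 + 6\right) \left(\left(-23 - 16\right) + \frac{1}{2 \left(1 + 9\right)}\right) = \left(-3\right) 10 \left(-39 + \frac{1}{2 \cdot 10}\right) = - 30 \left(-39 + \frac{1}{2} \cdot \frac{1}{10}\right) = - 30 \left(-39 + \frac{1}{20}\right) = \left(-30\right) \left(- \frac{779}{20}\right) = \frac{2337}{2}$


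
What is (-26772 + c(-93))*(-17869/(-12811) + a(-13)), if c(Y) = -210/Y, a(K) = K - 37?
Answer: 516739300022/397141 ≈ 1.3011e+6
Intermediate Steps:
a(K) = -37 + K
(-26772 + c(-93))*(-17869/(-12811) + a(-13)) = (-26772 - 210/(-93))*(-17869/(-12811) + (-37 - 13)) = (-26772 - 210*(-1/93))*(-17869*(-1/12811) - 50) = (-26772 + 70/31)*(17869/12811 - 50) = -829862/31*(-622681/12811) = 516739300022/397141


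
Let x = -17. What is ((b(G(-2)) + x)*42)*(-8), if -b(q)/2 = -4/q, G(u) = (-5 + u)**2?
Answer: 39600/7 ≈ 5657.1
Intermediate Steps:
b(q) = 8/q (b(q) = -(-8)/q = 8/q)
((b(G(-2)) + x)*42)*(-8) = ((8/((-5 - 2)**2) - 17)*42)*(-8) = ((8/((-7)**2) - 17)*42)*(-8) = ((8/49 - 17)*42)*(-8) = -825/49*42*(-8) = -4950/7*(-8) = 39600/7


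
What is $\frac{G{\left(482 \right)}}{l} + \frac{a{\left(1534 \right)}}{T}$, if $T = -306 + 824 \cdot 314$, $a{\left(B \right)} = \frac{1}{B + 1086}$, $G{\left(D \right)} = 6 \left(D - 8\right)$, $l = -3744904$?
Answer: $- \frac{240703818187}{316953039585800} \approx -0.00075943$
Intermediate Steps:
$G{\left(D \right)} = -48 + 6 D$ ($G{\left(D \right)} = 6 \left(-8 + D\right) = -48 + 6 D$)
$a{\left(B \right)} = \frac{1}{1086 + B}$
$T = 258430$ ($T = -306 + 258736 = 258430$)
$\frac{G{\left(482 \right)}}{l} + \frac{a{\left(1534 \right)}}{T} = \frac{-48 + 6 \cdot 482}{-3744904} + \frac{1}{\left(1086 + 1534\right) 258430} = \left(-48 + 2892\right) \left(- \frac{1}{3744904}\right) + \frac{1}{2620} \cdot \frac{1}{258430} = 2844 \left(- \frac{1}{3744904}\right) + \frac{1}{2620} \cdot \frac{1}{258430} = - \frac{711}{936226} + \frac{1}{677086600} = - \frac{240703818187}{316953039585800}$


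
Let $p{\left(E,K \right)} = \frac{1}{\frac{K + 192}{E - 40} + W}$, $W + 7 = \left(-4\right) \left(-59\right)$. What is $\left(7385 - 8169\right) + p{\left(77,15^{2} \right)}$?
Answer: $- \frac{6969723}{8890} \approx -784.0$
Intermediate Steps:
$W = 229$ ($W = -7 - -236 = -7 + 236 = 229$)
$p{\left(E,K \right)} = \frac{1}{229 + \frac{192 + K}{-40 + E}}$ ($p{\left(E,K \right)} = \frac{1}{\frac{K + 192}{E - 40} + 229} = \frac{1}{\frac{192 + K}{-40 + E} + 229} = \frac{1}{229 + \frac{192 + K}{-40 + E}}$)
$\left(7385 - 8169\right) + p{\left(77,15^{2} \right)} = \left(7385 - 8169\right) + \frac{-40 + 77}{-8968 + 15^{2} + 229 \cdot 77} = -784 + \frac{1}{-8968 + 225 + 17633} \cdot 37 = -784 + \frac{1}{8890} \cdot 37 = -784 + \frac{37}{8890} = - \frac{6969723}{8890}$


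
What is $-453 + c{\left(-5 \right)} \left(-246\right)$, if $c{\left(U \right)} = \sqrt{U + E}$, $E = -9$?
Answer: $-453 - 246 i \sqrt{14} \approx -453.0 - 920.45 i$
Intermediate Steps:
$c{\left(U \right)} = \sqrt{-9 + U}$ ($c{\left(U \right)} = \sqrt{U - 9} = \sqrt{-9 + U}$)
$-453 + c{\left(-5 \right)} \left(-246\right) = -453 + \sqrt{-9 - 5} \left(-246\right) = -453 + \sqrt{-14} \left(-246\right) = -453 + i \sqrt{14} \left(-246\right) = -453 - 246 i \sqrt{14}$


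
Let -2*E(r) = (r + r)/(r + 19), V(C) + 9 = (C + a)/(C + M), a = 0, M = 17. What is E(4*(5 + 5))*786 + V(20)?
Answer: -1181747/2183 ≈ -541.34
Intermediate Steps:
V(C) = -9 + C/(17 + C) (V(C) = -9 + (C + 0)/(C + 17) = -9 + C/(17 + C))
E(r) = -r/(19 + r) (E(r) = -(r + r)/(2*(r + 19)) = -2*r/(2*(19 + r)) = -r/(19 + r))
E(4*(5 + 5))*786 + V(20) = -4*(5 + 5)/(19 + 4*(5 + 5))*786 + (-153 - 8*20)/(17 + 20) = -4*10/(19 + 4*10)*786 + (-153 - 160)/37 = -1*40/(19 + 40)*786 + (1/37)*(-313) = -1*40/59*786 - 313/37 = -1*40*1/59*786 - 313/37 = -40/59*786 - 313/37 = -31440/59 - 313/37 = -1181747/2183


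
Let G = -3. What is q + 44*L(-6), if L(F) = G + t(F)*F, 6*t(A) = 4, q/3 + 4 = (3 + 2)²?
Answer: -245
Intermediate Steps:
q = 63 (q = -12 + 3*(3 + 2)² = -12 + 3*5² = -12 + 3*25 = -12 + 75 = 63)
t(A) = ⅔ (t(A) = (⅙)*4 = ⅔)
L(F) = -3 + 2*F/3
q + 44*L(-6) = 63 + 44*(-3 + (⅔)*(-6)) = 63 + 44*(-3 - 4) = 63 + 44*(-7) = 63 - 308 = -245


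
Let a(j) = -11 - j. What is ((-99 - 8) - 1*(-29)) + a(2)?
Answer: -91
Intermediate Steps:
((-99 - 8) - 1*(-29)) + a(2) = ((-99 - 8) - 1*(-29)) + (-11 - 1*2) = (-107 + 29) + (-11 - 2) = -78 - 13 = -91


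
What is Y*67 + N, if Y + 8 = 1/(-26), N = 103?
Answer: -11325/26 ≈ -435.58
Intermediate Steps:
Y = -209/26 (Y = -8 + 1/(-26) = -8 - 1/26 = -209/26 ≈ -8.0385)
Y*67 + N = -209/26*67 + 103 = -14003/26 + 103 = -11325/26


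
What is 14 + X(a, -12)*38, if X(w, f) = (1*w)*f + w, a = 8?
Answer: -3330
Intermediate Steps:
X(w, f) = w + f*w (X(w, f) = w*f + w = f*w + w = w + f*w)
14 + X(a, -12)*38 = 14 + (8*(1 - 12))*38 = 14 + (8*(-11))*38 = 14 - 88*38 = 14 - 3344 = -3330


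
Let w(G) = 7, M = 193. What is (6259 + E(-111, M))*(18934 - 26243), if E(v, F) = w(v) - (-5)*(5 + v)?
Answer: -41924424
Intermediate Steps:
E(v, F) = 32 + 5*v (E(v, F) = 7 - (-5)*(5 + v) = 7 - (-25 - 5*v) = 7 + (25 + 5*v) = 32 + 5*v)
(6259 + E(-111, M))*(18934 - 26243) = (6259 + (32 + 5*(-111)))*(18934 - 26243) = (6259 + (32 - 555))*(-7309) = (6259 - 523)*(-7309) = 5736*(-7309) = -41924424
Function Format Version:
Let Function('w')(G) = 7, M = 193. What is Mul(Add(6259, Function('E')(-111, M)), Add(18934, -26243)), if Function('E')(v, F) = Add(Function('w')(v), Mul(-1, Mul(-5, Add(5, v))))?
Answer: -41924424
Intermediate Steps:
Function('E')(v, F) = Add(32, Mul(5, v)) (Function('E')(v, F) = Add(7, Mul(-1, Mul(-5, Add(5, v)))) = Add(7, Mul(-1, Add(-25, Mul(-5, v)))) = Add(7, Add(25, Mul(5, v))) = Add(32, Mul(5, v)))
Mul(Add(6259, Function('E')(-111, M)), Add(18934, -26243)) = Mul(Add(6259, Add(32, Mul(5, -111))), Add(18934, -26243)) = Mul(Add(6259, Add(32, -555)), -7309) = Mul(Add(6259, -523), -7309) = Mul(5736, -7309) = -41924424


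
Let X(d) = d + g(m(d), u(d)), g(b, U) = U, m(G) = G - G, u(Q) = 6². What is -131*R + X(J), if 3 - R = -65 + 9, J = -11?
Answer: -7704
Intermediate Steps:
u(Q) = 36
m(G) = 0
R = 59 (R = 3 - (-65 + 9) = 3 - 1*(-56) = 3 + 56 = 59)
X(d) = 36 + d (X(d) = d + 36 = 36 + d)
-131*R + X(J) = -131*59 + (36 - 11) = -7729 + 25 = -7704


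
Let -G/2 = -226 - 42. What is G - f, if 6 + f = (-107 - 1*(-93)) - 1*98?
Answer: 654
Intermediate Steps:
G = 536 (G = -2*(-226 - 42) = -2*(-268) = 536)
f = -118 (f = -6 + ((-107 - 1*(-93)) - 1*98) = -6 + ((-107 + 93) - 98) = -6 + (-14 - 98) = -6 - 112 = -118)
G - f = 536 - 1*(-118) = 536 + 118 = 654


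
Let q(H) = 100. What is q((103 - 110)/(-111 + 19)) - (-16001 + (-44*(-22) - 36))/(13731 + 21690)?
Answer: 1185723/11807 ≈ 100.43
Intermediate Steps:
q((103 - 110)/(-111 + 19)) - (-16001 + (-44*(-22) - 36))/(13731 + 21690) = 100 - (-16001 + (-44*(-22) - 36))/(13731 + 21690) = 100 - (-16001 + (968 - 36))/35421 = 100 - (-16001 + 932)/35421 = 100 - (-15069)/35421 = 100 - 1*(-5023/11807) = 100 + 5023/11807 = 1185723/11807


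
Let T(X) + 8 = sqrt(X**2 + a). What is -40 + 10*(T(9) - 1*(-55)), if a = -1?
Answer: 430 + 40*sqrt(5) ≈ 519.44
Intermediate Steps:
T(X) = -8 + sqrt(-1 + X**2) (T(X) = -8 + sqrt(X**2 - 1) = -8 + sqrt(-1 + X**2))
-40 + 10*(T(9) - 1*(-55)) = -40 + 10*((-8 + sqrt(-1 + 9**2)) - 1*(-55)) = -40 + 10*((-8 + sqrt(-1 + 81)) + 55) = -40 + 10*((-8 + sqrt(80)) + 55) = -40 + 10*((-8 + 4*sqrt(5)) + 55) = -40 + 10*(47 + 4*sqrt(5)) = -40 + (470 + 40*sqrt(5)) = 430 + 40*sqrt(5)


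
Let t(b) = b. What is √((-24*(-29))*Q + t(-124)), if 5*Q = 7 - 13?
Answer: 2*I*√5995/5 ≈ 30.971*I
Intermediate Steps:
Q = -6/5 (Q = (7 - 13)/5 = (⅕)*(-6) = -6/5 ≈ -1.2000)
√((-24*(-29))*Q + t(-124)) = √(-24*(-29)*(-6/5) - 124) = √(696*(-6/5) - 124) = √(-4176/5 - 124) = √(-4796/5) = 2*I*√5995/5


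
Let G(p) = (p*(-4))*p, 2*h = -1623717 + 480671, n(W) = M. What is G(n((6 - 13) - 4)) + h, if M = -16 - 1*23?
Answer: -577607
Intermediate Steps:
M = -39 (M = -16 - 23 = -39)
n(W) = -39
h = -571523 (h = (-1623717 + 480671)/2 = (½)*(-1143046) = -571523)
G(p) = -4*p² (G(p) = (-4*p)*p = -4*p²)
G(n((6 - 13) - 4)) + h = -4*(-39)² - 571523 = -4*1521 - 571523 = -6084 - 571523 = -577607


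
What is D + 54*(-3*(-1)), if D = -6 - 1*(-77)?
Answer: 233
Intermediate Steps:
D = 71 (D = -6 + 77 = 71)
D + 54*(-3*(-1)) = 71 + 54*(-3*(-1)) = 71 + 54*3 = 71 + 162 = 233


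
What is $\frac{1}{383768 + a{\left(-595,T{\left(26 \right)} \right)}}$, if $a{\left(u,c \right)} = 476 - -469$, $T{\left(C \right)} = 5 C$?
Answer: $\frac{1}{384713} \approx 2.5993 \cdot 10^{-6}$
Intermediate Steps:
$a{\left(u,c \right)} = 945$ ($a{\left(u,c \right)} = 476 + 469 = 945$)
$\frac{1}{383768 + a{\left(-595,T{\left(26 \right)} \right)}} = \frac{1}{383768 + 945} = \frac{1}{384713}$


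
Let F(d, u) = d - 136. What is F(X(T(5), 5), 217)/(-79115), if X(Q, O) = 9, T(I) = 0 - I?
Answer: 127/79115 ≈ 0.0016053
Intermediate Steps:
T(I) = -I
F(d, u) = -136 + d
F(X(T(5), 5), 217)/(-79115) = (-136 + 9)/(-79115) = -127*(-1/79115) = 127/79115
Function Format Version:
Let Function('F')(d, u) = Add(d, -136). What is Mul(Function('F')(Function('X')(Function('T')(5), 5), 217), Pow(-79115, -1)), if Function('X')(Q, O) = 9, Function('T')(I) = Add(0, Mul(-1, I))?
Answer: Rational(127, 79115) ≈ 0.0016053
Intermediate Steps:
Function('T')(I) = Mul(-1, I)
Function('F')(d, u) = Add(-136, d)
Mul(Function('F')(Function('X')(Function('T')(5), 5), 217), Pow(-79115, -1)) = Mul(Add(-136, 9), Pow(-79115, -1)) = Mul(-127, Rational(-1, 79115)) = Rational(127, 79115)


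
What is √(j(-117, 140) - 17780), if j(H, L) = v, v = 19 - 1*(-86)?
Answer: 5*I*√707 ≈ 132.95*I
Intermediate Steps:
v = 105 (v = 19 + 86 = 105)
j(H, L) = 105
√(j(-117, 140) - 17780) = √(105 - 17780) = √(-17675) = 5*I*√707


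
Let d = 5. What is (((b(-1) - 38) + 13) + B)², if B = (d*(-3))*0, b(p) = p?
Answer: 676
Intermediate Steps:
B = 0 (B = (5*(-3))*0 = -15*0 = 0)
(((b(-1) - 38) + 13) + B)² = (((-1 - 38) + 13) + 0)² = ((-39 + 13) + 0)² = (-26 + 0)² = (-26)² = 676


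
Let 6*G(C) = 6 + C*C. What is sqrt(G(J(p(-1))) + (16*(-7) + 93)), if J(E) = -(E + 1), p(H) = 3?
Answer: I*sqrt(138)/3 ≈ 3.9158*I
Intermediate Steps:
J(E) = -1 - E (J(E) = -(1 + E) = -1 - E)
G(C) = 1 + C**2/6 (G(C) = (6 + C*C)/6 = (6 + C**2)/6 = 1 + C**2/6)
sqrt(G(J(p(-1))) + (16*(-7) + 93)) = sqrt((1 + (-1 - 1*3)**2/6) + (16*(-7) + 93)) = sqrt((1 + (-1 - 3)**2/6) + (-112 + 93)) = sqrt((1 + (1/6)*(-4)**2) - 19) = sqrt((1 + (1/6)*16) - 19) = sqrt((1 + 8/3) - 19) = sqrt(11/3 - 19) = sqrt(-46/3) = I*sqrt(138)/3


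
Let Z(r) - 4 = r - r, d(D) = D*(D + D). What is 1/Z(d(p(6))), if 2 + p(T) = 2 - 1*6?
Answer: 1/4 ≈ 0.25000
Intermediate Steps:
p(T) = -6 (p(T) = -2 + (2 - 1*6) = -2 + (2 - 6) = -2 - 4 = -6)
d(D) = 2*D**2 (d(D) = D*(2*D) = 2*D**2)
Z(r) = 4 (Z(r) = 4 + (r - r) = 4 + 0 = 4)
1/Z(d(p(6))) = 1/4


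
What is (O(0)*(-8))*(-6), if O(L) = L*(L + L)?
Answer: 0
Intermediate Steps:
O(L) = 2*L**2 (O(L) = L*(2*L) = 2*L**2)
(O(0)*(-8))*(-6) = ((2*0**2)*(-8))*(-6) = ((2*0)*(-8))*(-6) = (0*(-8))*(-6) = 0*(-6) = 0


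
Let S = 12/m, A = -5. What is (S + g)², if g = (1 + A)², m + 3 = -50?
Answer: 698896/2809 ≈ 248.81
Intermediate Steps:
m = -53 (m = -3 - 50 = -53)
S = -12/53 (S = 12/(-53) = 12*(-1/53) = -12/53 ≈ -0.22642)
g = 16 (g = (1 - 5)² = (-4)² = 16)
(S + g)² = (-12/53 + 16)² = (836/53)² = 698896/2809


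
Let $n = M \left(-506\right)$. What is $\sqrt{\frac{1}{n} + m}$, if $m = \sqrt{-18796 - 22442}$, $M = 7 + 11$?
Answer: $\frac{\sqrt{-253 + 6912972 i \sqrt{4582}}}{1518} \approx 10.076 + 10.076 i$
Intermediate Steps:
$M = 18$
$m = 3 i \sqrt{4582}$ ($m = \sqrt{-41238} = 3 i \sqrt{4582} \approx 203.07 i$)
$n = -9108$ ($n = 18 \left(-506\right) = -9108$)
$\sqrt{\frac{1}{n} + m} = \sqrt{\frac{1}{-9108} + 3 i \sqrt{4582}} = \sqrt{- \frac{1}{9108} + 3 i \sqrt{4582}}$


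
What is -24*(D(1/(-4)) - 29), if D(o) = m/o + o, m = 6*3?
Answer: 2430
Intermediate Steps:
m = 18
D(o) = o + 18/o (D(o) = 18/o + o = o + 18/o)
-24*(D(1/(-4)) - 29) = -24*((1/(-4) + 18/(1/(-4))) - 29) = -24*((-¼ + 18/(-¼)) - 29) = -24*((-¼ + 18*(-4)) - 29) = -24*((-¼ - 72) - 29) = -24*(-289/4 - 29) = -24*(-405/4) = 2430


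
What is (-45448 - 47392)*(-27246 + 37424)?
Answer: -944925520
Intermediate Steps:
(-45448 - 47392)*(-27246 + 37424) = -92840*10178 = -944925520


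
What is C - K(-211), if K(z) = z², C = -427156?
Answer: -471677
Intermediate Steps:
C - K(-211) = -427156 - 1*(-211)² = -427156 - 1*44521 = -427156 - 44521 = -471677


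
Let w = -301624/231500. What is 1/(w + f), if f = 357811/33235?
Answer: 16725875/158279941 ≈ 0.10567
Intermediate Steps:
w = -75406/57875 (w = -301624*1/231500 = -75406/57875 ≈ -1.3029)
f = 15557/1445 (f = 357811*(1/33235) = 15557/1445 ≈ 10.766)
1/(w + f) = 1/(-75406/57875 + 15557/1445) = 1/(158279941/16725875) = 16725875/158279941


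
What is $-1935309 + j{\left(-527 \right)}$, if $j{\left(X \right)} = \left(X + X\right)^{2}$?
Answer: $-824393$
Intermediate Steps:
$j{\left(X \right)} = 4 X^{2}$ ($j{\left(X \right)} = \left(2 X\right)^{2} = 4 X^{2}$)
$-1935309 + j{\left(-527 \right)} = -1935309 + 4 \left(-527\right)^{2} = -1935309 + 4 \cdot 277729 = -1935309 + 1110916 = -824393$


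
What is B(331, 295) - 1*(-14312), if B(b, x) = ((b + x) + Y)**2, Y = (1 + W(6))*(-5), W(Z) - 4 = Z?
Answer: 340353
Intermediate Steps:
W(Z) = 4 + Z
Y = -55 (Y = (1 + (4 + 6))*(-5) = (1 + 10)*(-5) = 11*(-5) = -55)
B(b, x) = (-55 + b + x)**2 (B(b, x) = ((b + x) - 55)**2 = (-55 + b + x)**2)
B(331, 295) - 1*(-14312) = (-55 + 331 + 295)**2 - 1*(-14312) = 571**2 + 14312 = 326041 + 14312 = 340353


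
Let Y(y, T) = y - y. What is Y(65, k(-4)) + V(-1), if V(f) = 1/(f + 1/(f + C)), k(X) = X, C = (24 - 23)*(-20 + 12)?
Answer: -9/10 ≈ -0.90000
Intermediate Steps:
C = -8 (C = 1*(-8) = -8)
Y(y, T) = 0
V(f) = 1/(f + 1/(-8 + f)) (V(f) = 1/(f + 1/(f - 8)) = 1/(f + 1/(-8 + f)))
Y(65, k(-4)) + V(-1) = 0 + (-8 - 1)/(1 + (-1)² - 8*(-1)) = 0 - 9/(1 + 1 + 8) = 0 - 9/10 = -9/10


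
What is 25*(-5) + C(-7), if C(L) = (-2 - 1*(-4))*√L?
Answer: -125 + 2*I*√7 ≈ -125.0 + 5.2915*I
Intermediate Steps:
C(L) = 2*√L (C(L) = (-2 + 4)*√L = 2*√L)
25*(-5) + C(-7) = 25*(-5) + 2*√(-7) = -125 + 2*(I*√7) = -125 + 2*I*√7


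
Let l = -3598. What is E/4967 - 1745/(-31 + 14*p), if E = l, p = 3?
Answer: -8706993/54637 ≈ -159.36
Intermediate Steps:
E = -3598
E/4967 - 1745/(-31 + 14*p) = -3598/4967 - 1745/(-31 + 14*3) = -3598*1/4967 - 1745/(-31 + 42) = -3598/4967 - 1745/11 = -8706993/54637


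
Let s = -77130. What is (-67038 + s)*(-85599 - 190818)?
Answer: 39850486056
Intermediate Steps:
(-67038 + s)*(-85599 - 190818) = (-67038 - 77130)*(-85599 - 190818) = -144168*(-276417) = 39850486056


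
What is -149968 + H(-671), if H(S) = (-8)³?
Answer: -150480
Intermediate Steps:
H(S) = -512
-149968 + H(-671) = -149968 - 512 = -150480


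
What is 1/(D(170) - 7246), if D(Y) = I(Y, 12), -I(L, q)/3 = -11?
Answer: -1/7213 ≈ -0.00013864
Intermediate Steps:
I(L, q) = 33 (I(L, q) = -3*(-11) = 33)
D(Y) = 33
1/(D(170) - 7246) = 1/(33 - 7246) = 1/(-7213) = -1/7213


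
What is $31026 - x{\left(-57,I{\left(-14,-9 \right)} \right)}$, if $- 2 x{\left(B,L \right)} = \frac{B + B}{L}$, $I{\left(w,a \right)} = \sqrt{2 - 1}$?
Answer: $30969$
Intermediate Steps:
$I{\left(w,a \right)} = 1$ ($I{\left(w,a \right)} = \sqrt{1} = 1$)
$x{\left(B,L \right)} = - \frac{B}{L}$ ($x{\left(B,L \right)} = - \frac{\left(B + B\right) \frac{1}{L}}{2} = - \frac{2 B \frac{1}{L}}{2} = - \frac{B}{L}$)
$31026 - x{\left(-57,I{\left(-14,-9 \right)} \right)} = 31026 - \left(-1\right) \left(-57\right) 1^{-1} = 31026 - \left(-1\right) \left(-57\right) 1 = 31026 - 57 = 30969$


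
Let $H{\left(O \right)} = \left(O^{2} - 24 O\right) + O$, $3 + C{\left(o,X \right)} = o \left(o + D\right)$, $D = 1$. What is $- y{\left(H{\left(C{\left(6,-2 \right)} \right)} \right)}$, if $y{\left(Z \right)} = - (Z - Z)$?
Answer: $0$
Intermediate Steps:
$C{\left(o,X \right)} = -3 + o \left(1 + o\right)$ ($C{\left(o,X \right)} = -3 + o \left(o + 1\right) = -3 + o \left(1 + o\right)$)
$H{\left(O \right)} = O^{2} - 23 O$
$y{\left(Z \right)} = 0$ ($y{\left(Z \right)} = \left(-1\right) 0 = 0$)
$- y{\left(H{\left(C{\left(6,-2 \right)} \right)} \right)} = \left(-1\right) 0 = 0$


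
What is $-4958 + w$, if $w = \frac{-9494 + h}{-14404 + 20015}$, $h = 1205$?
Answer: $- \frac{27827627}{5611} \approx -4959.5$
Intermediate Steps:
$w = - \frac{8289}{5611}$ ($w = \frac{-9494 + 1205}{-14404 + 20015} = - \frac{8289}{5611} \approx -1.4773$)
$-4958 + w = -4958 - \frac{8289}{5611} = - \frac{27827627}{5611}$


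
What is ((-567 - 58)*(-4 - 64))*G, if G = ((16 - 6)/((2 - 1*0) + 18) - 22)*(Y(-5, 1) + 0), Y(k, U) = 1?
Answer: -913750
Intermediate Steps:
G = -43/2 (G = ((16 - 6)/((2 - 1*0) + 18) - 22)*(1 + 0) = (10/((2 + 0) + 18) - 22)*1 = (10/(2 + 18) - 22)*1 = (10/20 - 22)*1 = (10*(1/20) - 22)*1 = (½ - 22)*1 = -43/2*1 = -43/2 ≈ -21.500)
((-567 - 58)*(-4 - 64))*G = ((-567 - 58)*(-4 - 64))*(-43/2) = -625*(-68)*(-43/2) = 42500*(-43/2) = -913750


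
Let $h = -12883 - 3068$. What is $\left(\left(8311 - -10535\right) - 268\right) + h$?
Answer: $2627$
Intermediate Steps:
$h = -15951$
$\left(\left(8311 - -10535\right) - 268\right) + h = \left(\left(8311 - -10535\right) - 268\right) - 15951 = \left(\left(8311 + 10535\right) - 268\right) - 15951 = \left(18846 - 268\right) - 15951 = 18578 - 15951 = 2627$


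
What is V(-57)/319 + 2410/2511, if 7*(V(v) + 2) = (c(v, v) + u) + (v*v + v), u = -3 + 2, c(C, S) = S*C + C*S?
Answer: 29675455/5607063 ≈ 5.2925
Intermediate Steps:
c(C, S) = 2*C*S (c(C, S) = C*S + C*S = 2*C*S)
u = -1
V(v) = -15/7 + v/7 + 3*v**2/7 (V(v) = -2 + ((2*v*v - 1) + (v*v + v))/7 = -2 + ((2*v**2 - 1) + (v**2 + v))/7 = -2 + ((-1 + 2*v**2) + (v + v**2))/7 = -2 + (-1 + v + 3*v**2)/7 = -2 + (-1/7 + v/7 + 3*v**2/7) = -15/7 + v/7 + 3*v**2/7)
V(-57)/319 + 2410/2511 = (-15/7 + (1/7)*(-57) + (3/7)*(-57)**2)/319 + 2410/2511 = (-15/7 - 57/7 + (3/7)*3249)*(1/319) + 2410*(1/2511) = (-15/7 - 57/7 + 9747/7)*(1/319) + 2410/2511 = (9675/7)*(1/319) + 2410/2511 = 9675/2233 + 2410/2511 = 29675455/5607063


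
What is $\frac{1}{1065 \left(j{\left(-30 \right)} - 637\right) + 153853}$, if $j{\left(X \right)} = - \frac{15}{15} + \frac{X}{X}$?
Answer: $- \frac{1}{524552} \approx -1.9064 \cdot 10^{-6}$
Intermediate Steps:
$j{\left(X \right)} = 0$ ($j{\left(X \right)} = \left(-15\right) \frac{1}{15} + 1 = -1 + 1 = 0$)
$\frac{1}{1065 \left(j{\left(-30 \right)} - 637\right) + 153853} = \frac{1}{1065 \left(0 - 637\right) + 153853} = \frac{1}{1065 \left(-637\right) + 153853} = \frac{1}{-678405 + 153853} = \frac{1}{-524552} = - \frac{1}{524552}$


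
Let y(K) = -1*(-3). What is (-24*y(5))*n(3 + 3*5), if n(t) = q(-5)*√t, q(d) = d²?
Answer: -5400*√2 ≈ -7636.8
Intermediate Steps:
n(t) = 25*√t (n(t) = (-5)²*√t = 25*√t)
y(K) = 3
(-24*y(5))*n(3 + 3*5) = (-24*3)*(25*√(3 + 3*5)) = -1800*√(3 + 15) = -1800*√18 = -1800*3*√2 = -5400*√2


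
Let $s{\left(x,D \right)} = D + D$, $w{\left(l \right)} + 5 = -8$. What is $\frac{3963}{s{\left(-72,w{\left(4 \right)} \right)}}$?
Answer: $- \frac{3963}{26} \approx -152.42$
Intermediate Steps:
$w{\left(l \right)} = -13$ ($w{\left(l \right)} = -5 - 8 = -13$)
$s{\left(x,D \right)} = 2 D$
$\frac{3963}{s{\left(-72,w{\left(4 \right)} \right)}} = \frac{3963}{2 \left(-13\right)} = \frac{3963}{-26} = 3963 \left(- \frac{1}{26}\right) = - \frac{3963}{26}$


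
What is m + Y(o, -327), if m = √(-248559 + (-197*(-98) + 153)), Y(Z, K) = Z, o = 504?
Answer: 504 + 10*I*√2291 ≈ 504.0 + 478.64*I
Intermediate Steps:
m = 10*I*√2291 (m = √(-248559 + (19306 + 153)) = √(-248559 + 19459) = √(-229100) = 10*I*√2291 ≈ 478.64*I)
m + Y(o, -327) = 10*I*√2291 + 504 = 504 + 10*I*√2291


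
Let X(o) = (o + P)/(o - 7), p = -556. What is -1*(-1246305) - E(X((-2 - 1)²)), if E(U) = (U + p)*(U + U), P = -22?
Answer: 2477985/2 ≈ 1.2390e+6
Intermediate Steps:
X(o) = (-22 + o)/(-7 + o) (X(o) = (o - 22)/(o - 7) = (-22 + o)/(-7 + o))
E(U) = 2*U*(-556 + U) (E(U) = (U - 556)*(U + U) = (-556 + U)*(2*U) = 2*U*(-556 + U))
-1*(-1246305) - E(X((-2 - 1)²)) = -1*(-1246305) - 2*(-22 + (-2 - 1)²)/(-7 + (-2 - 1)²)*(-556 + (-22 + (-2 - 1)²)/(-7 + (-2 - 1)²)) = 1246305 - 2*(-22 + (-3)²)/(-7 + (-3)²)*(-556 + (-22 + (-3)²)/(-7 + (-3)²)) = 1246305 - 2*(-22 + 9)/(-7 + 9)*(-556 + (-22 + 9)/(-7 + 9)) = 1246305 - 2*-13/2*(-556 - 13/2) = 1246305 - 2*(½)*(-13)*(-556 + (½)*(-13)) = 1246305 - 2*(-13)*(-556 - 13/2)/2 = 1246305 - 2*(-13)*(-1125)/(2*2) = 1246305 - 1*14625/2 = 1246305 - 14625/2 = 2477985/2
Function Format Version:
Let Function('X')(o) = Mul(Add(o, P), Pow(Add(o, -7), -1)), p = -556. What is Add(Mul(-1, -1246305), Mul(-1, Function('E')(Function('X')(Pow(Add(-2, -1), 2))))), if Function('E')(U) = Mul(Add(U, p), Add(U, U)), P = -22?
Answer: Rational(2477985, 2) ≈ 1.2390e+6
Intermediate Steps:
Function('X')(o) = Mul(Pow(Add(-7, o), -1), Add(-22, o)) (Function('X')(o) = Mul(Add(o, -22), Pow(Add(o, -7), -1)) = Mul(Add(-22, o), Pow(Add(-7, o), -1)) = Mul(Pow(Add(-7, o), -1), Add(-22, o)))
Function('E')(U) = Mul(2, U, Add(-556, U)) (Function('E')(U) = Mul(Add(U, -556), Add(U, U)) = Mul(Add(-556, U), Mul(2, U)) = Mul(2, U, Add(-556, U)))
Add(Mul(-1, -1246305), Mul(-1, Function('E')(Function('X')(Pow(Add(-2, -1), 2))))) = Add(Mul(-1, -1246305), Mul(-1, Mul(2, Mul(Pow(Add(-7, Pow(Add(-2, -1), 2)), -1), Add(-22, Pow(Add(-2, -1), 2))), Add(-556, Mul(Pow(Add(-7, Pow(Add(-2, -1), 2)), -1), Add(-22, Pow(Add(-2, -1), 2))))))) = Add(1246305, Mul(-1, Mul(2, Mul(Pow(Add(-7, Pow(-3, 2)), -1), Add(-22, Pow(-3, 2))), Add(-556, Mul(Pow(Add(-7, Pow(-3, 2)), -1), Add(-22, Pow(-3, 2))))))) = Add(1246305, Mul(-1, Mul(2, Mul(Pow(Add(-7, 9), -1), Add(-22, 9)), Add(-556, Mul(Pow(Add(-7, 9), -1), Add(-22, 9)))))) = Add(1246305, Mul(-1, Mul(2, Mul(Pow(2, -1), -13), Add(-556, Mul(Pow(2, -1), -13))))) = Add(1246305, Mul(-1, Mul(2, Mul(Rational(1, 2), -13), Add(-556, Mul(Rational(1, 2), -13))))) = Add(1246305, Mul(-1, Mul(2, Rational(-13, 2), Add(-556, Rational(-13, 2))))) = Add(1246305, Mul(-1, Mul(2, Rational(-13, 2), Rational(-1125, 2)))) = Add(1246305, Mul(-1, Rational(14625, 2))) = Add(1246305, Rational(-14625, 2)) = Rational(2477985, 2)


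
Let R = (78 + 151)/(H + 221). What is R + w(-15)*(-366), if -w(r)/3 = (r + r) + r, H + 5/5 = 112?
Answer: -16403891/332 ≈ -49409.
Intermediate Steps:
H = 111 (H = -1 + 112 = 111)
w(r) = -9*r (w(r) = -3*((r + r) + r) = -3*(2*r + r) = -9*r)
R = 229/332 (R = (78 + 151)/(111 + 221) = 229/332 ≈ 0.68976)
R + w(-15)*(-366) = 229/332 - 9*(-15)*(-366) = 229/332 + 135*(-366) = 229/332 - 49410 = -16403891/332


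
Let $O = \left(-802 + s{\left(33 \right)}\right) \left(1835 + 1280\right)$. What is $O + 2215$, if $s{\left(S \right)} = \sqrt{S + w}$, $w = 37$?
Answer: $-2496015 + 3115 \sqrt{70} \approx -2.47 \cdot 10^{6}$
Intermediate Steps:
$s{\left(S \right)} = \sqrt{37 + S}$ ($s{\left(S \right)} = \sqrt{S + 37} = \sqrt{37 + S}$)
$O = -2498230 + 3115 \sqrt{70}$ ($O = \left(-802 + \sqrt{37 + 33}\right) \left(1835 + 1280\right) = \left(-802 + \sqrt{70}\right) 3115 = -2498230 + 3115 \sqrt{70} \approx -2.4722 \cdot 10^{6}$)
$O + 2215 = \left(-2498230 + 3115 \sqrt{70}\right) + 2215 = -2496015 + 3115 \sqrt{70}$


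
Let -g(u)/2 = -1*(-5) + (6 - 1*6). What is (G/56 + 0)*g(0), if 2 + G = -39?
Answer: 205/28 ≈ 7.3214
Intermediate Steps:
G = -41 (G = -2 - 39 = -41)
g(u) = -10 (g(u) = -2*(-1*(-5) + (6 - 1*6)) = -2*(5 + (6 - 6)) = -2*(5 + 0) = -2*5 = -10)
(G/56 + 0)*g(0) = (-41/56 + 0)*(-10) = -41/56*(-10) = 205/28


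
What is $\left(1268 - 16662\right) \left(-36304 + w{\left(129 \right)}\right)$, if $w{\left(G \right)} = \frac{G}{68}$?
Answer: $\frac{19000375471}{34} \approx 5.5883 \cdot 10^{8}$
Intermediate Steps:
$w{\left(G \right)} = \frac{G}{68}$ ($w{\left(G \right)} = G \frac{1}{68} = \frac{G}{68}$)
$\left(1268 - 16662\right) \left(-36304 + w{\left(129 \right)}\right) = \left(1268 - 16662\right) \left(-36304 + \frac{1}{68} \cdot 129\right) = - 15394 \left(-36304 + \frac{129}{68}\right) = \left(-15394\right) \left(- \frac{2468543}{68}\right) = \frac{19000375471}{34}$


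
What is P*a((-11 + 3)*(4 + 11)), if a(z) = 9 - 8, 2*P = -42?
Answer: -21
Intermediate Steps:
P = -21 (P = (1/2)*(-42) = -21)
a(z) = 1
P*a((-11 + 3)*(4 + 11)) = -21*1 = -21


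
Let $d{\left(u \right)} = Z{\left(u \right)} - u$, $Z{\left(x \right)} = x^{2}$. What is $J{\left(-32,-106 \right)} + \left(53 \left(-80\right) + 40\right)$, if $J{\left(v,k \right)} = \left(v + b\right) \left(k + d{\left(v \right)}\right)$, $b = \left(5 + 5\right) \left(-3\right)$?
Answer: $-63100$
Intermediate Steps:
$d{\left(u \right)} = u^{2} - u$
$b = -30$ ($b = 10 \left(-3\right) = -30$)
$J{\left(v,k \right)} = \left(-30 + v\right) \left(k + v \left(-1 + v\right)\right)$ ($J{\left(v,k \right)} = \left(v - 30\right) \left(k + v \left(-1 + v\right)\right) = \left(-30 + v\right) \left(k + v \left(-1 + v\right)\right)$)
$J{\left(-32,-106 \right)} + \left(53 \left(-80\right) + 40\right) = \left(\left(-32\right)^{3} - 31 \left(-32\right)^{2} - -3180 + 30 \left(-32\right) - -3392\right) + \left(53 \left(-80\right) + 40\right) = \left(-32768 - 31744 + 3180 - 960 + 3392\right) + \left(-4240 + 40\right) = \left(-32768 - 31744 + 3180 - 960 + 3392\right) - 4200 = -58900 - 4200 = -63100$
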